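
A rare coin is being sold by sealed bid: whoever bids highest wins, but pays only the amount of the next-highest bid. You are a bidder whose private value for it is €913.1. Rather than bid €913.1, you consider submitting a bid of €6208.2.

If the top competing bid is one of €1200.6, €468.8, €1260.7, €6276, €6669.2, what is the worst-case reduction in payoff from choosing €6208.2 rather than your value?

€347.6

€1200.6: truthful gives €0, deviation gives −€287.5 → loss €287.5.
€468.8: same outcome either way → loss €0.
€1260.7: truthful gives €0, deviation gives −€347.6 → loss €347.6.
€6276: same outcome either way → loss €0.
€6669.2: same outcome either way → loss €0.
Maximum loss: €347.6.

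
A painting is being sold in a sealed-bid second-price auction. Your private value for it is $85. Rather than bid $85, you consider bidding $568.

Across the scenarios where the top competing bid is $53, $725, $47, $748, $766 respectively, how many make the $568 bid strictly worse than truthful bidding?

0

The deviation hurts exactly when the highest competing bid lies strictly between $85 and $568 — overbidding then wins at a price above your value.
$53: below both → same outcome either way.
$725: above both → same outcome either way.
$47: below both → same outcome either way.
$748: above both → same outcome either way.
$766: above both → same outcome either way.
Count: 0.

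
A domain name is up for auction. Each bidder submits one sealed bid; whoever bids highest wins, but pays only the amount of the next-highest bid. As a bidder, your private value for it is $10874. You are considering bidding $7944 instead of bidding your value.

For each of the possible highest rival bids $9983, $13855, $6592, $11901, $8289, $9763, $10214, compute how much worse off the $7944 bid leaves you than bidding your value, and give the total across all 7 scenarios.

$5247

The deviation costs you only when the competing bid falls strictly between $7944 and $10874; elsewhere both bids give the same outcome.
$9983: truthful payoff $891, deviation payoff $0 → loss $891.
$13855: outcomes coincide → loss $0.
$6592: outcomes coincide → loss $0.
$11901: outcomes coincide → loss $0.
$8289: truthful payoff $2585, deviation payoff $0 → loss $2585.
$9763: truthful payoff $1111, deviation payoff $0 → loss $1111.
$10214: truthful payoff $660, deviation payoff $0 → loss $660.
Total loss = $891 + $2585 + $1111 + $660 = $5247.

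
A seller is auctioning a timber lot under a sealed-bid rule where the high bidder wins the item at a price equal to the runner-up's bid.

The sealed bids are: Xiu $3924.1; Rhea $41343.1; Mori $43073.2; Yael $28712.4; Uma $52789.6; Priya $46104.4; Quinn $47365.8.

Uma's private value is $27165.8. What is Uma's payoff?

−$20200

Highest bid: Uma at $52789.6, so Uma wins.
Second-highest bid: Quinn at $47365.8 — that is the price the winner pays.
Uma's payoff = value − price = $27165.8 − $47365.8 = −$20200.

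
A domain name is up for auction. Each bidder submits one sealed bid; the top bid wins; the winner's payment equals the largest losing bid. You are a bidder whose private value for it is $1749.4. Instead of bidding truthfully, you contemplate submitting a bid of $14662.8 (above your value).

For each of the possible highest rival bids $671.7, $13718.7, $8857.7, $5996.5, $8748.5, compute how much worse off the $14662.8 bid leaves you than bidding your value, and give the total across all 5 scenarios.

The deviation costs you only when the competing bid falls strictly between $1749.4 and $14662.8; elsewhere both bids give the same outcome.
$671.7: outcomes coincide → loss $0.
$13718.7: truthful payoff $0, deviation payoff −$11969.3 → loss $11969.3.
$8857.7: truthful payoff $0, deviation payoff −$7108.3 → loss $7108.3.
$5996.5: truthful payoff $0, deviation payoff −$4247.1 → loss $4247.1.
$8748.5: truthful payoff $0, deviation payoff −$6999.1 → loss $6999.1.
Total loss = $11969.3 + $7108.3 + $4247.1 + $6999.1 = $30323.8.

$30323.8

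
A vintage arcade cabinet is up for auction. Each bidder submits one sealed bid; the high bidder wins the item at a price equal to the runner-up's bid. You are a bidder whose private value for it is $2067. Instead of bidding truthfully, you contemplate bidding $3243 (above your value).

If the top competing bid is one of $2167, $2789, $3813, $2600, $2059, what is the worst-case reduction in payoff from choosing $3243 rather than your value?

$2167: truthful gives $0, deviation gives −$100 → loss $100.
$2789: truthful gives $0, deviation gives −$722 → loss $722.
$3813: same outcome either way → loss $0.
$2600: truthful gives $0, deviation gives −$533 → loss $533.
$2059: same outcome either way → loss $0.
Maximum loss: $722.

$722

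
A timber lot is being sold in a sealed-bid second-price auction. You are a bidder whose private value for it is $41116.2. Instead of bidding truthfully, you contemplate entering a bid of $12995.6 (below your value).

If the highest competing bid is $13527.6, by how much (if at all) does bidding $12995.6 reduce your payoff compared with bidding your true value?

$27588.6

Bidding your value $41116.2: you win (since $41116.2 > $13527.6) and pay $13527.6. Payoff $27588.6.
Bidding $12995.6: you lose. Payoff $0.
The competing bid $13527.6 lies between your shaded bid and your value, so underbidding forfeits an item you could have won at a profitable price.
Loss from deviating = $27588.6 − ($0) = $27588.6.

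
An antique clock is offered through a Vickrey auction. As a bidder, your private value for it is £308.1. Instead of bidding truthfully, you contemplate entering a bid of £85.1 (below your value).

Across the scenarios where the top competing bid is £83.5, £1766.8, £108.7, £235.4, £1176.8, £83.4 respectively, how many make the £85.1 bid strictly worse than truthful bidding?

The deviation hurts exactly when the highest competing bid lies strictly between £85.1 and £308.1 — underbidding then forfeits a profitable win.
£83.5: below both → same outcome either way.
£1766.8: above both → same outcome either way.
£108.7: inside the interval → strictly worse (loss £199.4).
£235.4: inside the interval → strictly worse (loss £72.7).
£1176.8: above both → same outcome either way.
£83.4: below both → same outcome either way.
Count: 2.

2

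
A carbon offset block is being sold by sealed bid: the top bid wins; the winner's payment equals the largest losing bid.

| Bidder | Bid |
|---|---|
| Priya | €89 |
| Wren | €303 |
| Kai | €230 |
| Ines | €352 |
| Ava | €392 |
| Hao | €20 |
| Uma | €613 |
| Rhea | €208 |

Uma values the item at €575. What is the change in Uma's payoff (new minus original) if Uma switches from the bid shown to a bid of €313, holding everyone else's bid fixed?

The highest bid among the other bidders is €392; Uma's bid doesn't change that.
Original bid €613: Uma is highest, pays the top rival bid €392; payoff €575 − €392 = €183.
Alternative bid €313: Uma is not highest (top rival bid is €392); payoff €0.
Change in payoff = €0 − (€183) = −€183.

−€183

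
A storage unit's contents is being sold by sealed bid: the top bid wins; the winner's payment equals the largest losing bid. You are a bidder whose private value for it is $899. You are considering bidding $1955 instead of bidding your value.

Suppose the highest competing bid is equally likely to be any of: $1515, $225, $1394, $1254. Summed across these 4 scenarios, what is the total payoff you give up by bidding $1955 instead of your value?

The deviation costs you only when the competing bid falls strictly between $899 and $1955; elsewhere both bids give the same outcome.
$1515: truthful payoff $0, deviation payoff −$616 → loss $616.
$225: outcomes coincide → loss $0.
$1394: truthful payoff $0, deviation payoff −$495 → loss $495.
$1254: truthful payoff $0, deviation payoff −$355 → loss $355.
Total loss = $616 + $495 + $355 = $1466.

$1466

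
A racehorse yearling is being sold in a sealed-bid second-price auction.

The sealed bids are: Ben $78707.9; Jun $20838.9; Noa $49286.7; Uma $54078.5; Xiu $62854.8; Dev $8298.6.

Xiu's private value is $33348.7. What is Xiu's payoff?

$0

Highest bid: Ben at $78707.9, so Ben wins.
Second-highest bid: Xiu at $62854.8 — that is the price the winner pays.
Xiu did not win, so Xiu pays nothing and receives nothing: payoff $0.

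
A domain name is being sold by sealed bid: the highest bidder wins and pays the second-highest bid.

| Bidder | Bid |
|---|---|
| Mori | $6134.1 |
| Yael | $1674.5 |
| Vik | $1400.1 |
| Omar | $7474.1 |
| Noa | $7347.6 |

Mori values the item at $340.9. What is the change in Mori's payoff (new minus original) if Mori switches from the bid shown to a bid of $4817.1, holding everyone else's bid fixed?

$0

The highest bid among the other bidders is $7474.1; Mori's bid doesn't change that.
Original bid $6134.1: Mori is not highest (top rival bid is $7474.1); payoff $0.
Alternative bid $4817.1: Mori is not highest (top rival bid is $7474.1); payoff $0.
Change in payoff = $0 − ($0) = $0.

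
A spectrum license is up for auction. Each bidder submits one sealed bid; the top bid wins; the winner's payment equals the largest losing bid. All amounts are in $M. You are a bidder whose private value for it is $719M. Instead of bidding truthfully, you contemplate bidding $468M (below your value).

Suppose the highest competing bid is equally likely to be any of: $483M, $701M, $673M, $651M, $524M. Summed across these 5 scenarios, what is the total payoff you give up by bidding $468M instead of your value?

$563M

The deviation costs you only when the competing bid falls strictly between $468M and $719M; elsewhere both bids give the same outcome.
$483M: truthful payoff $236M, deviation payoff $0M → loss $236M.
$701M: truthful payoff $18M, deviation payoff $0M → loss $18M.
$673M: truthful payoff $46M, deviation payoff $0M → loss $46M.
$651M: truthful payoff $68M, deviation payoff $0M → loss $68M.
$524M: truthful payoff $195M, deviation payoff $0M → loss $195M.
Total loss = $236M + $18M + $46M + $68M + $195M = $563M.
In a second-price auction your bid sets only whether you win, not what you pay, so bidding your true value is weakly dominant.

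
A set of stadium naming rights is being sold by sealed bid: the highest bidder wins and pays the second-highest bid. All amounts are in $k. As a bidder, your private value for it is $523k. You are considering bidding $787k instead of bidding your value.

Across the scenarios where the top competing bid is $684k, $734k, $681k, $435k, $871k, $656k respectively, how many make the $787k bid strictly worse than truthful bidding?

The deviation hurts exactly when the highest competing bid lies strictly between $523k and $787k — overbidding then wins at a price above your value.
$684k: inside the interval → strictly worse (loss $161k).
$734k: inside the interval → strictly worse (loss $211k).
$681k: inside the interval → strictly worse (loss $158k).
$435k: below both → same outcome either way.
$871k: above both → same outcome either way.
$656k: inside the interval → strictly worse (loss $133k).
Count: 4.

4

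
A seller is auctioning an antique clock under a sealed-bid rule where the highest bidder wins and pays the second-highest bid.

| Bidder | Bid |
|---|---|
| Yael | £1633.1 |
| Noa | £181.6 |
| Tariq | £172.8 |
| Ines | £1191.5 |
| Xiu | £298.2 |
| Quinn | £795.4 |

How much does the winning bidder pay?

Highest bid: Yael at £1633.1, so Yael wins.
Second-highest bid: Ines at £1191.5 — that is the price the winner pays.

£1191.5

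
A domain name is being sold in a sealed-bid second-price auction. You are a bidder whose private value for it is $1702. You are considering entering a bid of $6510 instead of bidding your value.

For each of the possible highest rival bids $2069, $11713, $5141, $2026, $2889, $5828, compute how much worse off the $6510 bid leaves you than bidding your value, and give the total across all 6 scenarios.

The deviation costs you only when the competing bid falls strictly between $1702 and $6510; elsewhere both bids give the same outcome.
$2069: truthful payoff $0, deviation payoff −$367 → loss $367.
$11713: outcomes coincide → loss $0.
$5141: truthful payoff $0, deviation payoff −$3439 → loss $3439.
$2026: truthful payoff $0, deviation payoff −$324 → loss $324.
$2889: truthful payoff $0, deviation payoff −$1187 → loss $1187.
$5828: truthful payoff $0, deviation payoff −$4126 → loss $4126.
Total loss = $367 + $3439 + $324 + $1187 + $4126 = $9443.

$9443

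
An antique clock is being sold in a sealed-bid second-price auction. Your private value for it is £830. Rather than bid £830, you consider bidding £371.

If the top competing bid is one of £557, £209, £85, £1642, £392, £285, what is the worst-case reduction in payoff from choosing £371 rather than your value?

£557: truthful gives £273, deviation gives £0 → loss £273.
£209: same outcome either way → loss £0.
£85: same outcome either way → loss £0.
£1642: same outcome either way → loss £0.
£392: truthful gives £438, deviation gives £0 → loss £438.
£285: same outcome either way → loss £0.
Maximum loss: £438.

£438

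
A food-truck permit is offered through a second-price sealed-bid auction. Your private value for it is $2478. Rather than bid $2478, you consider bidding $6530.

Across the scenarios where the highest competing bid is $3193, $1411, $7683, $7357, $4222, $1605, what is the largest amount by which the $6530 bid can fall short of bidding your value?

$3193: truthful gives $0, deviation gives −$715 → loss $715.
$1411: same outcome either way → loss $0.
$7683: same outcome either way → loss $0.
$7357: same outcome either way → loss $0.
$4222: truthful gives $0, deviation gives −$1744 → loss $1744.
$1605: same outcome either way → loss $0.
Maximum loss: $1744.

$1744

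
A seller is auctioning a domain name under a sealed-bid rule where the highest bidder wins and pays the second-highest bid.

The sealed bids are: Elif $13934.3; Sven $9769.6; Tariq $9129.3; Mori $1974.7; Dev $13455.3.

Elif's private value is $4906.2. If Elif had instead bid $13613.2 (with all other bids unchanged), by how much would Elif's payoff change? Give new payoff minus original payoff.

The highest bid among the other bidders is $13455.3; Elif's bid doesn't change that.
Original bid $13934.3: Elif is highest, pays the top rival bid $13455.3; payoff $4906.2 − $13455.3 = −$8549.1.
Alternative bid $13613.2: Elif is highest, pays the top rival bid $13455.3; payoff $4906.2 − $13455.3 = −$8549.1.
Change in payoff = −$8549.1 − (−$8549.1) = $0.

$0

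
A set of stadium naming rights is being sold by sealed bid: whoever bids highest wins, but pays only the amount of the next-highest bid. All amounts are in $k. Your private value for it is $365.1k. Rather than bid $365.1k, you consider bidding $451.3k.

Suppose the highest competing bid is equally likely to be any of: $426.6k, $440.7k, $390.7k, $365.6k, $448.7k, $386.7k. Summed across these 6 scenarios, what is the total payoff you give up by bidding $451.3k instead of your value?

The deviation costs you only when the competing bid falls strictly between $365.1k and $451.3k; elsewhere both bids give the same outcome.
$426.6k: truthful payoff $0k, deviation payoff −$61.5k → loss $61.5k.
$440.7k: truthful payoff $0k, deviation payoff −$75.6k → loss $75.6k.
$390.7k: truthful payoff $0k, deviation payoff −$25.6k → loss $25.6k.
$365.6k: truthful payoff $0k, deviation payoff −$0.5k → loss $0.5k.
$448.7k: truthful payoff $0k, deviation payoff −$83.6k → loss $83.6k.
$386.7k: truthful payoff $0k, deviation payoff −$21.6k → loss $21.6k.
Total loss = $61.5k + $75.6k + $25.6k + $0.5k + $83.6k + $21.6k = $268.4k.
Truthful bidding weakly dominates here: raising your bid can only win items priced above your value, and lowering it can only forfeit items priced below.

$268.4k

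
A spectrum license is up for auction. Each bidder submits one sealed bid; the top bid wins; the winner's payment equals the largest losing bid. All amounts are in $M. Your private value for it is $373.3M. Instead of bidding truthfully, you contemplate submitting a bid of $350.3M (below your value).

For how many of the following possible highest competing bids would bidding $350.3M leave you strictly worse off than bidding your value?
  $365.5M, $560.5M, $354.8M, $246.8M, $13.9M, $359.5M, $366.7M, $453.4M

4

The deviation hurts exactly when the highest competing bid lies strictly between $350.3M and $373.3M — underbidding then forfeits a profitable win.
$365.5M: inside the interval → strictly worse (loss $7.8M).
$560.5M: above both → same outcome either way.
$354.8M: inside the interval → strictly worse (loss $18.5M).
$246.8M: below both → same outcome either way.
$13.9M: below both → same outcome either way.
$359.5M: inside the interval → strictly worse (loss $13.8M).
$366.7M: inside the interval → strictly worse (loss $6.6M).
$453.4M: above both → same outcome either way.
Count: 4.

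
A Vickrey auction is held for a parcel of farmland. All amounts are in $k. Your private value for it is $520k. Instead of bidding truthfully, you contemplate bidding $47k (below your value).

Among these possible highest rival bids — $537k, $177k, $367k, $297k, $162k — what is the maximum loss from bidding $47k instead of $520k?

$358k

$537k: same outcome either way → loss $0k.
$177k: truthful gives $343k, deviation gives $0k → loss $343k.
$367k: truthful gives $153k, deviation gives $0k → loss $153k.
$297k: truthful gives $223k, deviation gives $0k → loss $223k.
$162k: truthful gives $358k, deviation gives $0k → loss $358k.
Maximum loss: $358k.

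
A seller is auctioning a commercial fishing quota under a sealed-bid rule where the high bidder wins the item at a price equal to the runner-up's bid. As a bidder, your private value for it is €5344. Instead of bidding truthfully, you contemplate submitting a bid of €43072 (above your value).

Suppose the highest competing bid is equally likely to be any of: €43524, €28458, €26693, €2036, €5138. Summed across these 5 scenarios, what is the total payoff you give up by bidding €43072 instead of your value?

The deviation costs you only when the competing bid falls strictly between €5344 and €43072; elsewhere both bids give the same outcome.
€43524: outcomes coincide → loss €0.
€28458: truthful payoff €0, deviation payoff −€23114 → loss €23114.
€26693: truthful payoff €0, deviation payoff −€21349 → loss €21349.
€2036: outcomes coincide → loss €0.
€5138: outcomes coincide → loss €0.
Total loss = €23114 + €21349 = €44463.

€44463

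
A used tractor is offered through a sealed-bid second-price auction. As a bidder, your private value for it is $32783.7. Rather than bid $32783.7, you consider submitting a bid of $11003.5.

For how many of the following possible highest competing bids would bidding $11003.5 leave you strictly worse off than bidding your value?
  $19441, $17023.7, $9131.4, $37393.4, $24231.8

The deviation hurts exactly when the highest competing bid lies strictly between $11003.5 and $32783.7 — underbidding then forfeits a profitable win.
$19441: inside the interval → strictly worse (loss $13342.7).
$17023.7: inside the interval → strictly worse (loss $15760).
$9131.4: below both → same outcome either way.
$37393.4: above both → same outcome either way.
$24231.8: inside the interval → strictly worse (loss $8551.9).
Count: 3.

3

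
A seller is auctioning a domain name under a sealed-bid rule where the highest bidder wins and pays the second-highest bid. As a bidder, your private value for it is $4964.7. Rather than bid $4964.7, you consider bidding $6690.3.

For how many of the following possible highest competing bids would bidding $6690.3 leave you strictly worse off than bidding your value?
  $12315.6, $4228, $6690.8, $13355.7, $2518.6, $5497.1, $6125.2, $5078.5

The deviation hurts exactly when the highest competing bid lies strictly between $4964.7 and $6690.3 — overbidding then wins at a price above your value.
$12315.6: above both → same outcome either way.
$4228: below both → same outcome either way.
$6690.8: above both → same outcome either way.
$13355.7: above both → same outcome either way.
$2518.6: below both → same outcome either way.
$5497.1: inside the interval → strictly worse (loss $532.4).
$6125.2: inside the interval → strictly worse (loss $1160.5).
$5078.5: inside the interval → strictly worse (loss $113.8).
Count: 3.

3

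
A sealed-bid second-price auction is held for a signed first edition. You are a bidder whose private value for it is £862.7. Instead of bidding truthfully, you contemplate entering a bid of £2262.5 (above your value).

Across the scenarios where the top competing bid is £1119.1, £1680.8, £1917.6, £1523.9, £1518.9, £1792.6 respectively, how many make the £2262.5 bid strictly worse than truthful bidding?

6

The deviation hurts exactly when the highest competing bid lies strictly between £862.7 and £2262.5 — overbidding then wins at a price above your value.
£1119.1: inside the interval → strictly worse (loss £256.4).
£1680.8: inside the interval → strictly worse (loss £818.1).
£1917.6: inside the interval → strictly worse (loss £1054.9).
£1523.9: inside the interval → strictly worse (loss £661.2).
£1518.9: inside the interval → strictly worse (loss £656.2).
£1792.6: inside the interval → strictly worse (loss £929.9).
Count: 6.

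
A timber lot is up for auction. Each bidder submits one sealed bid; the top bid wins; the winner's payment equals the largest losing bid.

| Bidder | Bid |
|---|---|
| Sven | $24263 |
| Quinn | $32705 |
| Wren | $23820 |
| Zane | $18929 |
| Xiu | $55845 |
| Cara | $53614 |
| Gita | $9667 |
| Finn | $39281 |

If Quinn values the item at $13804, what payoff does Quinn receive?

$0

Highest bid: Xiu at $55845, so Xiu wins.
Second-highest bid: Cara at $53614 — that is the price the winner pays.
Quinn did not win, so Quinn pays nothing and receives nothing: payoff $0.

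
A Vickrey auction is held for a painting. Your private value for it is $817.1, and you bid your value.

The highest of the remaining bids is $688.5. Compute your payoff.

Your bid $817.1 exceeds the highest competing bid $688.5, so you win.
In a second-price auction the winner pays the second-highest bid, $688.5.
Payoff = value − price = $817.1 − $688.5 = $128.6.

$128.6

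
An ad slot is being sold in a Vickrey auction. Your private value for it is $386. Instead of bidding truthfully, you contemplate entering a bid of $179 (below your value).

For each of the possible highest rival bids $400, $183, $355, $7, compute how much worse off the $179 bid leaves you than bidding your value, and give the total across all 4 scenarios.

$234

The deviation costs you only when the competing bid falls strictly between $179 and $386; elsewhere both bids give the same outcome.
$400: outcomes coincide → loss $0.
$183: truthful payoff $203, deviation payoff $0 → loss $203.
$355: truthful payoff $31, deviation payoff $0 → loss $31.
$7: outcomes coincide → loss $0.
Total loss = $203 + $31 = $234.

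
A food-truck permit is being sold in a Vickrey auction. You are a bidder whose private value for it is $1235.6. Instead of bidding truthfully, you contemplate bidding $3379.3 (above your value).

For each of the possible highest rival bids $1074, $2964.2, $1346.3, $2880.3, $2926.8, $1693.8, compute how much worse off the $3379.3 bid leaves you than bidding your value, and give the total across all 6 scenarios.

$5633.4

The deviation costs you only when the competing bid falls strictly between $1235.6 and $3379.3; elsewhere both bids give the same outcome.
$1074: outcomes coincide → loss $0.
$2964.2: truthful payoff $0, deviation payoff −$1728.6 → loss $1728.6.
$1346.3: truthful payoff $0, deviation payoff −$110.7 → loss $110.7.
$2880.3: truthful payoff $0, deviation payoff −$1644.7 → loss $1644.7.
$2926.8: truthful payoff $0, deviation payoff −$1691.2 → loss $1691.2.
$1693.8: truthful payoff $0, deviation payoff −$458.2 → loss $458.2.
Total loss = $1728.6 + $110.7 + $1644.7 + $1691.2 + $458.2 = $5633.4.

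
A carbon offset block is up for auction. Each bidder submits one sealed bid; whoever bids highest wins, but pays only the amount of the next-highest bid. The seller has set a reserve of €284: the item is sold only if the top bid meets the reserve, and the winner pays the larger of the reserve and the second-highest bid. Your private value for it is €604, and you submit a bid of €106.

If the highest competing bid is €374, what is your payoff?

Your bid €106 is below the highest competing bid €374, so you lose. Payoff €0.

€0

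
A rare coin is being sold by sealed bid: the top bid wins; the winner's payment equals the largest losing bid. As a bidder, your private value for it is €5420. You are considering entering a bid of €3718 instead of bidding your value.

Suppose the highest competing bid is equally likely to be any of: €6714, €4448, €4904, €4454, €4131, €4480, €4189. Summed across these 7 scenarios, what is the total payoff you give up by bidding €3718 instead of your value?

The deviation costs you only when the competing bid falls strictly between €3718 and €5420; elsewhere both bids give the same outcome.
€6714: outcomes coincide → loss €0.
€4448: truthful payoff €972, deviation payoff €0 → loss €972.
€4904: truthful payoff €516, deviation payoff €0 → loss €516.
€4454: truthful payoff €966, deviation payoff €0 → loss €966.
€4131: truthful payoff €1289, deviation payoff €0 → loss €1289.
€4480: truthful payoff €940, deviation payoff €0 → loss €940.
€4189: truthful payoff €1231, deviation payoff €0 → loss €1231.
Total loss = €972 + €516 + €966 + €1289 + €940 + €1231 = €5914.

€5914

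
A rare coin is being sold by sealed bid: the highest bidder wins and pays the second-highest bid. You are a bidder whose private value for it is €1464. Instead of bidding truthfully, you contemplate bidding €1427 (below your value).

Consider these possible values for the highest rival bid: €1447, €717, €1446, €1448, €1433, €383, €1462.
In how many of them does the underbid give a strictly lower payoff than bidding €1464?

The deviation hurts exactly when the highest competing bid lies strictly between €1427 and €1464 — underbidding then forfeits a profitable win.
€1447: inside the interval → strictly worse (loss €17).
€717: below both → same outcome either way.
€1446: inside the interval → strictly worse (loss €18).
€1448: inside the interval → strictly worse (loss €16).
€1433: inside the interval → strictly worse (loss €31).
€383: below both → same outcome either way.
€1462: inside the interval → strictly worse (loss €2).
Count: 5.

5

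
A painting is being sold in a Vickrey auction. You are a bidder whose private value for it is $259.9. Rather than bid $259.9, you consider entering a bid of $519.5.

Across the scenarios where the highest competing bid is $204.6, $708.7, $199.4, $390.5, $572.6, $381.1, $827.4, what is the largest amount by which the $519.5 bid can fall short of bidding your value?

$130.6

$204.6: same outcome either way → loss $0.
$708.7: same outcome either way → loss $0.
$199.4: same outcome either way → loss $0.
$390.5: truthful gives $0, deviation gives −$130.6 → loss $130.6.
$572.6: same outcome either way → loss $0.
$381.1: truthful gives $0, deviation gives −$121.2 → loss $121.2.
$827.4: same outcome either way → loss $0.
Maximum loss: $130.6.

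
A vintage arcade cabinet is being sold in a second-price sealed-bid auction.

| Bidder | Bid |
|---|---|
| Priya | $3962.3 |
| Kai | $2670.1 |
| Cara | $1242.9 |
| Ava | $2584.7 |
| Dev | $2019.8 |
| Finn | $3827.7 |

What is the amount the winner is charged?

$3827.7

Highest bid: Priya at $3962.3, so Priya wins.
Second-highest bid: Finn at $3827.7 — that is the price the winner pays.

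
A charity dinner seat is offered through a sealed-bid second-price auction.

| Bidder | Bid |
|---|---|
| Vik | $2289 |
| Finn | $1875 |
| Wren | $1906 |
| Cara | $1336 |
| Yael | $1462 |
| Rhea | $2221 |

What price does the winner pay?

Highest bid: Vik at $2289, so Vik wins.
Second-highest bid: Rhea at $2221 — that is the price the winner pays.

$2221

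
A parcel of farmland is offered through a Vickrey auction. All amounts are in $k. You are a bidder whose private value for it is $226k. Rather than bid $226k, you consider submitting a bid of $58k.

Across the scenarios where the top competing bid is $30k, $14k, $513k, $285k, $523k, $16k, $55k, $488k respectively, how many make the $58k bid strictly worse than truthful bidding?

The deviation hurts exactly when the highest competing bid lies strictly between $58k and $226k — underbidding then forfeits a profitable win.
$30k: below both → same outcome either way.
$14k: below both → same outcome either way.
$513k: above both → same outcome either way.
$285k: above both → same outcome either way.
$523k: above both → same outcome either way.
$16k: below both → same outcome either way.
$55k: below both → same outcome either way.
$488k: above both → same outcome either way.
Count: 0.

0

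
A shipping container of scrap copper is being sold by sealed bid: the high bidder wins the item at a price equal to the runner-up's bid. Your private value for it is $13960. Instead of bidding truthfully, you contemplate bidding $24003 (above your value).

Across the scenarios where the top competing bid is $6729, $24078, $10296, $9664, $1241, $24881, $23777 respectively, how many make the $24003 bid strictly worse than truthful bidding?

The deviation hurts exactly when the highest competing bid lies strictly between $13960 and $24003 — overbidding then wins at a price above your value.
$6729: below both → same outcome either way.
$24078: above both → same outcome either way.
$10296: below both → same outcome either way.
$9664: below both → same outcome either way.
$1241: below both → same outcome either way.
$24881: above both → same outcome either way.
$23777: inside the interval → strictly worse (loss $9817).
Count: 1.

1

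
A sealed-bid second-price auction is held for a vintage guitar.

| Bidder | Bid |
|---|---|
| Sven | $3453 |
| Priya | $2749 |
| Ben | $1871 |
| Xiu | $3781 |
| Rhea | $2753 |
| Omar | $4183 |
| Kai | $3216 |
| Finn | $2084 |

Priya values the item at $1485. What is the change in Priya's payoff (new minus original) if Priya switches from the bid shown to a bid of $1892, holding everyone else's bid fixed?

The highest bid among the other bidders is $4183; Priya's bid doesn't change that.
Original bid $2749: Priya is not highest (top rival bid is $4183); payoff $0.
Alternative bid $1892: Priya is not highest (top rival bid is $4183); payoff $0.
Change in payoff = $0 − ($0) = $0.

$0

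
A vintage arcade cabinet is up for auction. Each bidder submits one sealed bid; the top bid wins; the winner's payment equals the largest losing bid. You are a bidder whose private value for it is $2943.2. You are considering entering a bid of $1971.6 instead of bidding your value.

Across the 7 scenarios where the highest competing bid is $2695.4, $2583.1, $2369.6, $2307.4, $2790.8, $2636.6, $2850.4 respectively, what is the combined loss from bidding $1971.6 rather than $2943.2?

The deviation costs you only when the competing bid falls strictly between $1971.6 and $2943.2; elsewhere both bids give the same outcome.
$2695.4: truthful payoff $247.8, deviation payoff $0 → loss $247.8.
$2583.1: truthful payoff $360.1, deviation payoff $0 → loss $360.1.
$2369.6: truthful payoff $573.6, deviation payoff $0 → loss $573.6.
$2307.4: truthful payoff $635.8, deviation payoff $0 → loss $635.8.
$2790.8: truthful payoff $152.4, deviation payoff $0 → loss $152.4.
$2636.6: truthful payoff $306.6, deviation payoff $0 → loss $306.6.
$2850.4: truthful payoff $92.8, deviation payoff $0 → loss $92.8.
Total loss = $247.8 + $360.1 + $573.6 + $635.8 + $152.4 + $306.6 + $92.8 = $2369.1.

$2369.1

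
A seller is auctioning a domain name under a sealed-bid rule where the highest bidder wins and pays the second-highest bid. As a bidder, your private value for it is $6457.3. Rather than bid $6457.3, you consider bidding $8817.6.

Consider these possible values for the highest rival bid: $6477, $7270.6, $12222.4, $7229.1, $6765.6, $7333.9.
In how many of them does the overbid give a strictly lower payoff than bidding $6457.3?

The deviation hurts exactly when the highest competing bid lies strictly between $6457.3 and $8817.6 — overbidding then wins at a price above your value.
$6477: inside the interval → strictly worse (loss $19.7).
$7270.6: inside the interval → strictly worse (loss $813.3).
$12222.4: above both → same outcome either way.
$7229.1: inside the interval → strictly worse (loss $771.8).
$6765.6: inside the interval → strictly worse (loss $308.3).
$7333.9: inside the interval → strictly worse (loss $876.6).
Count: 5.

5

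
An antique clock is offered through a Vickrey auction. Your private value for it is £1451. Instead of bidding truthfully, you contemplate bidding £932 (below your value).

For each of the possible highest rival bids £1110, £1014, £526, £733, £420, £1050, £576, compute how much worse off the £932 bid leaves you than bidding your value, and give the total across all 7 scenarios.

£1179

The deviation costs you only when the competing bid falls strictly between £932 and £1451; elsewhere both bids give the same outcome.
£1110: truthful payoff £341, deviation payoff £0 → loss £341.
£1014: truthful payoff £437, deviation payoff £0 → loss £437.
£526: outcomes coincide → loss £0.
£733: outcomes coincide → loss £0.
£420: outcomes coincide → loss £0.
£1050: truthful payoff £401, deviation payoff £0 → loss £401.
£576: outcomes coincide → loss £0.
Total loss = £341 + £437 + £401 = £1179.
In a second-price auction your bid sets only whether you win, not what you pay, so bidding your true value is weakly dominant.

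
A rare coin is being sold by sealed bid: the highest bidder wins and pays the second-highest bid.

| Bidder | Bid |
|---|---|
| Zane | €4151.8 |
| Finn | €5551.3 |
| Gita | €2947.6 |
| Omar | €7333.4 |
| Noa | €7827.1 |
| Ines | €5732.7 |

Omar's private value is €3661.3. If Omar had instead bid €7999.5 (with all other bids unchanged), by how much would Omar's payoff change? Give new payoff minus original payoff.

The highest bid among the other bidders is €7827.1; Omar's bid doesn't change that.
Original bid €7333.4: Omar is not highest (top rival bid is €7827.1); payoff €0.
Alternative bid €7999.5: Omar is highest, pays the top rival bid €7827.1; payoff €3661.3 − €7827.1 = −€4165.8.
Change in payoff = −€4165.8 − (€0) = −€4165.8.

−€4165.8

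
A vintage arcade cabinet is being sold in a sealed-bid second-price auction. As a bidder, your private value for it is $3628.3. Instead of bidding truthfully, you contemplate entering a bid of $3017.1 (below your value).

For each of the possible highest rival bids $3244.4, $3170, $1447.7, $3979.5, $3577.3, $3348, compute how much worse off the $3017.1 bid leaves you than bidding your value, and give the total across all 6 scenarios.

The deviation costs you only when the competing bid falls strictly between $3017.1 and $3628.3; elsewhere both bids give the same outcome.
$3244.4: truthful payoff $383.9, deviation payoff $0 → loss $383.9.
$3170: truthful payoff $458.3, deviation payoff $0 → loss $458.3.
$1447.7: outcomes coincide → loss $0.
$3979.5: outcomes coincide → loss $0.
$3577.3: truthful payoff $51, deviation payoff $0 → loss $51.
$3348: truthful payoff $280.3, deviation payoff $0 → loss $280.3.
Total loss = $383.9 + $458.3 + $51 + $280.3 = $1173.5.
In a second-price auction your bid sets only whether you win, not what you pay, so bidding your true value is weakly dominant.

$1173.5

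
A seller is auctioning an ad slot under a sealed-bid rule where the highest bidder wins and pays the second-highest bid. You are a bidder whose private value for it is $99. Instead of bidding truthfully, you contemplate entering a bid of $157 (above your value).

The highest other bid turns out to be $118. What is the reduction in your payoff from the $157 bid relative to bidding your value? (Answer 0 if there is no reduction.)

Bidding your value $99: you lose (since $99 < $118). Payoff $0.
Bidding $157: you win and pay $118. Payoff $99 − $118 = −$19.
The competing bid $118 lies between your value and your inflated bid, so overbidding wins an item priced above your value.
Loss from deviating = $0 − (−$19) = $19.

$19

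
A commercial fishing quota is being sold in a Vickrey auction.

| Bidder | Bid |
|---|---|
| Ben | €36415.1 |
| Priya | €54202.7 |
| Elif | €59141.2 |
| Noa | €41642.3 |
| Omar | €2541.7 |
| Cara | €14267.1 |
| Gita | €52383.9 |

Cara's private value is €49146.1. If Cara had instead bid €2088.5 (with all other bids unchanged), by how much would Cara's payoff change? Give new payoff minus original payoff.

€0

The highest bid among the other bidders is €59141.2; Cara's bid doesn't change that.
Original bid €14267.1: Cara is not highest (top rival bid is €59141.2); payoff €0.
Alternative bid €2088.5: Cara is not highest (top rival bid is €59141.2); payoff €0.
Change in payoff = €0 − (€0) = €0.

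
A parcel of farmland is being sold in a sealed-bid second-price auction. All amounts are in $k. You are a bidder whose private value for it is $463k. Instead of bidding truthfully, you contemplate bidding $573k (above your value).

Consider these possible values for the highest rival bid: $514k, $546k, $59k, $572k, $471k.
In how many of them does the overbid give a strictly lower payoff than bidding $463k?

The deviation hurts exactly when the highest competing bid lies strictly between $463k and $573k — overbidding then wins at a price above your value.
$514k: inside the interval → strictly worse (loss $51k).
$546k: inside the interval → strictly worse (loss $83k).
$59k: below both → same outcome either way.
$572k: inside the interval → strictly worse (loss $109k).
$471k: inside the interval → strictly worse (loss $8k).
Count: 4.

4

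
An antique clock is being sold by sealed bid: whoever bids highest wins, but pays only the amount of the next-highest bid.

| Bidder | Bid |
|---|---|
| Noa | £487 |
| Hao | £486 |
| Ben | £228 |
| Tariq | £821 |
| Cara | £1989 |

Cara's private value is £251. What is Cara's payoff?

−£570

Highest bid: Cara at £1989, so Cara wins.
Second-highest bid: Tariq at £821 — that is the price the winner pays.
Cara's payoff = value − price = £251 − £821 = −£570.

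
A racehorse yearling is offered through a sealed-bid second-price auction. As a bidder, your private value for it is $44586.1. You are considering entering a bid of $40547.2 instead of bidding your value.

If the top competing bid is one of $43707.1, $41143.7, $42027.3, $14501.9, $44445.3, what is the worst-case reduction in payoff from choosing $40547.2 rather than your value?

$43707.1: truthful gives $879, deviation gives $0 → loss $879.
$41143.7: truthful gives $3442.4, deviation gives $0 → loss $3442.4.
$42027.3: truthful gives $2558.8, deviation gives $0 → loss $2558.8.
$14501.9: same outcome either way → loss $0.
$44445.3: truthful gives $140.8, deviation gives $0 → loss $140.8.
Maximum loss: $3442.4.

$3442.4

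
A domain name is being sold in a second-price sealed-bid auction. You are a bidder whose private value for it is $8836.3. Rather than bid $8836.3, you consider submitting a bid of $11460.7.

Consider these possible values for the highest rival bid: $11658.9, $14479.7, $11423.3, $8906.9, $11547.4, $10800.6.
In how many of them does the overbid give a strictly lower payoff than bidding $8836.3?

The deviation hurts exactly when the highest competing bid lies strictly between $8836.3 and $11460.7 — overbidding then wins at a price above your value.
$11658.9: above both → same outcome either way.
$14479.7: above both → same outcome either way.
$11423.3: inside the interval → strictly worse (loss $2587).
$8906.9: inside the interval → strictly worse (loss $70.6).
$11547.4: above both → same outcome either way.
$10800.6: inside the interval → strictly worse (loss $1964.3).
Count: 3.

3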